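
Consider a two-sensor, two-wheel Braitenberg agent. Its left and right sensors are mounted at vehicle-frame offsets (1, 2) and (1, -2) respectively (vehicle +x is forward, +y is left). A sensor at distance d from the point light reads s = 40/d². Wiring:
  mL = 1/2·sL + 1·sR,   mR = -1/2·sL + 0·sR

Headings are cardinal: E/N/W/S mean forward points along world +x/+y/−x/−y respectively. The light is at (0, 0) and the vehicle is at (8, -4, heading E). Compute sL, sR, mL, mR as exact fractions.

left sensor world pos  = (9, -2); dL² = 85
right sensor world pos = (9, -6); dR² = 117
sL = 40/85 = 8/17
sR = 40/117 = 40/117
mL = 1/2·sL + 1·sR = 1148/1989
mR = -1/2·sL + 0·sR = -4/17

8/17 40/117 1148/1989 -4/17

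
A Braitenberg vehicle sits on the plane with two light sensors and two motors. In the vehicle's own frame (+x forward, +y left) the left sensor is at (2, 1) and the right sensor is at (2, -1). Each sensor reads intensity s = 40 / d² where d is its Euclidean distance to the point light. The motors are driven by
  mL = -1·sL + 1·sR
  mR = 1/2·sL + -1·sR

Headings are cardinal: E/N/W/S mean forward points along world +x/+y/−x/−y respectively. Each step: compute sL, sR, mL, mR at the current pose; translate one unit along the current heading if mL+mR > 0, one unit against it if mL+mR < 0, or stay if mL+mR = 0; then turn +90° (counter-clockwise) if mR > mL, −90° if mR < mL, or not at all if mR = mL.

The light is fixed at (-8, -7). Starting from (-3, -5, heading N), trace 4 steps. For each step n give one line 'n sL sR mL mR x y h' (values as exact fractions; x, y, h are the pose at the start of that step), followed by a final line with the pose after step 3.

0 5/4 10/13 -25/52 -15/104 -3 -5 N
1 40/9 40/13 -160/117 -100/117 -3 -6 W
2 4/5 20/13 48/65 -74/65 -2 -6 S
3 40/17 8/5 -64/85 -36/85 -2 -5 W
final -1 -5 S

n=0: pose=(-3,-5,N); sL=5/4, sR=10/13; mL=-25/52, mR=-15/104; mL+mR=-5/8 → advance -1; mR−mL=35/104 → turn +1·90°
n=1: pose=(-3,-6,W); sL=40/9, sR=40/13; mL=-160/117, mR=-100/117; mL+mR=-20/9 → advance -1; mR−mL=20/39 → turn +1·90°
n=2: pose=(-2,-6,S); sL=4/5, sR=20/13; mL=48/65, mR=-74/65; mL+mR=-2/5 → advance -1; mR−mL=-122/65 → turn -1·90°
n=3: pose=(-2,-5,W); sL=40/17, sR=8/5; mL=-64/85, mR=-36/85; mL+mR=-20/17 → advance -1; mR−mL=28/85 → turn +1·90°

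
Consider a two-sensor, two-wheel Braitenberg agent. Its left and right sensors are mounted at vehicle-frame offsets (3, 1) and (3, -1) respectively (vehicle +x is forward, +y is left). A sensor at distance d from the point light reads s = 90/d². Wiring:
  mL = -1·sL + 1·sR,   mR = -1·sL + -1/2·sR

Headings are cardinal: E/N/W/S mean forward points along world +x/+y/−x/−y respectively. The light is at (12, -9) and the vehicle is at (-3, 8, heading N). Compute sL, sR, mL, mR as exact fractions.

left sensor world pos  = (-4, 11); dL² = 656
right sensor world pos = (-2, 11); dR² = 596
sL = 90/656 = 45/328
sR = 90/596 = 45/298
mL = -1·sL + 1·sR = 675/48872
mR = -1·sL + -1/2·sR = -10395/48872

45/328 45/298 675/48872 -10395/48872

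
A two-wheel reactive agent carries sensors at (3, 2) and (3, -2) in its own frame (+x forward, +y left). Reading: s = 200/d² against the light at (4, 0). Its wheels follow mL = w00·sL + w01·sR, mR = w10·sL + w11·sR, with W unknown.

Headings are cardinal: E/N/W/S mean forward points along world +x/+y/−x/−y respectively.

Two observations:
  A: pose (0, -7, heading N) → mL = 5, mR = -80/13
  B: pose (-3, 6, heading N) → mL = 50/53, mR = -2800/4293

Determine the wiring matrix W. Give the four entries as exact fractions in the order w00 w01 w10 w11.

obs A: pose=(0,-7,N) → sL=50/13, sR=10, mL=5, mR=-80/13
obs B: pose=(-3,6,N) → sL=100/81, sR=100/53, mL=50/53, mR=-2800/4293
sensor matrix S = [[50/13, 10], [100/81, 100/53]]; det S = -284000/55809
solve [mL_A; mL_B] = S·[w00; w01] and [mR_A; mR_B] = S·[w10; w11]:
  w00 = 0, w01 = 1/2, w10 = 1, w11 = -1

0 1/2 1 -1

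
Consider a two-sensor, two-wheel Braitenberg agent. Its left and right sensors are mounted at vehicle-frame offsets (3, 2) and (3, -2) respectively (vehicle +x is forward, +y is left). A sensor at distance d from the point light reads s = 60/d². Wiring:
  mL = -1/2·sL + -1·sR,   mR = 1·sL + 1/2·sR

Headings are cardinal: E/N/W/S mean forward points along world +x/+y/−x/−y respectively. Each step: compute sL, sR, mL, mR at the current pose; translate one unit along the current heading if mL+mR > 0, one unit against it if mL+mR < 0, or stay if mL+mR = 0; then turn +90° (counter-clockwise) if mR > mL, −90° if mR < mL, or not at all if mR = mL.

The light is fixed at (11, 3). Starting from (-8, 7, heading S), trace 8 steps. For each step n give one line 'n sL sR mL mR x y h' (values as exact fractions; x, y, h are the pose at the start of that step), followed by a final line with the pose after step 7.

0 6/29 30/221 -1533/6409 1761/6409 -8 7 S
1 60/281 60/257 -24570/72217 23850/72217 -8 6 E
2 3/26 1/6 -35/156 31/156 -9 6 N
3 60/529 12/109 -9618/57661 9714/57661 -9 5 W
4 30/181 6/53 -1881/9593 2133/9593 -10 5 S
5 20/111 12/65 -1982/7215 1966/7215 -10 4 E
6 15/148 15/104 -375/1924 1335/7696 -11 4 N
7 60/629 60/629 -90/629 90/629 -11 3 W
final -11 3 S

n=0: pose=(-8,7,S); sL=6/29, sR=30/221; mL=-1533/6409, mR=1761/6409; mL+mR=228/6409 → advance +1; mR−mL=3294/6409 → turn +1·90°
n=1: pose=(-8,6,E); sL=60/281, sR=60/257; mL=-24570/72217, mR=23850/72217; mL+mR=-720/72217 → advance -1; mR−mL=48420/72217 → turn +1·90°
n=2: pose=(-9,6,N); sL=3/26, sR=1/6; mL=-35/156, mR=31/156; mL+mR=-1/39 → advance -1; mR−mL=11/26 → turn +1·90°
n=3: pose=(-9,5,W); sL=60/529, sR=12/109; mL=-9618/57661, mR=9714/57661; mL+mR=96/57661 → advance +1; mR−mL=19332/57661 → turn +1·90°
n=4: pose=(-10,5,S); sL=30/181, sR=6/53; mL=-1881/9593, mR=2133/9593; mL+mR=252/9593 → advance +1; mR−mL=4014/9593 → turn +1·90°
n=5: pose=(-10,4,E); sL=20/111, sR=12/65; mL=-1982/7215, mR=1966/7215; mL+mR=-16/7215 → advance -1; mR−mL=1316/2405 → turn +1·90°
n=6: pose=(-11,4,N); sL=15/148, sR=15/104; mL=-375/1924, mR=1335/7696; mL+mR=-165/7696 → advance -1; mR−mL=2835/7696 → turn +1·90°
n=7: pose=(-11,3,W); sL=60/629, sR=60/629; mL=-90/629, mR=90/629; mL+mR=0 → advance +0; mR−mL=180/629 → turn +1·90°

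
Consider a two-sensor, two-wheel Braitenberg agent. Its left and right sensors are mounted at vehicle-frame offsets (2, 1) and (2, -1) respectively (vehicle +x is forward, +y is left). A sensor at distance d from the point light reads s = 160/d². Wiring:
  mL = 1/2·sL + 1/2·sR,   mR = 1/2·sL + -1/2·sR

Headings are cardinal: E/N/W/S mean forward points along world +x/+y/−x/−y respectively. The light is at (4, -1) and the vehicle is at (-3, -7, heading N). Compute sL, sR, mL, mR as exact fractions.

left sensor world pos  = (-4, -5); dL² = 80
right sensor world pos = (-2, -5); dR² = 52
sL = 160/80 = 2
sR = 160/52 = 40/13
mL = 1/2·sL + 1/2·sR = 33/13
mR = 1/2·sL + -1/2·sR = -7/13

2 40/13 33/13 -7/13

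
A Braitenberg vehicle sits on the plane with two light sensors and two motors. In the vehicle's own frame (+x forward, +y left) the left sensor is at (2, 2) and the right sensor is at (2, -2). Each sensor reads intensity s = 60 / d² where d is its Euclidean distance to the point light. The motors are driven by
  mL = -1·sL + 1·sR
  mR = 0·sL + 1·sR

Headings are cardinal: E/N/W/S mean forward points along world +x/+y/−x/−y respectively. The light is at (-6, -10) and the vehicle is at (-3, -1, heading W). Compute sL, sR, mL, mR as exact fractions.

left sensor world pos  = (-5, -3); dL² = 50
right sensor world pos = (-5, 1); dR² = 122
sL = 60/50 = 6/5
sR = 60/122 = 30/61
mL = -1·sL + 1·sR = -216/305
mR = 0·sL + 1·sR = 30/61

6/5 30/61 -216/305 30/61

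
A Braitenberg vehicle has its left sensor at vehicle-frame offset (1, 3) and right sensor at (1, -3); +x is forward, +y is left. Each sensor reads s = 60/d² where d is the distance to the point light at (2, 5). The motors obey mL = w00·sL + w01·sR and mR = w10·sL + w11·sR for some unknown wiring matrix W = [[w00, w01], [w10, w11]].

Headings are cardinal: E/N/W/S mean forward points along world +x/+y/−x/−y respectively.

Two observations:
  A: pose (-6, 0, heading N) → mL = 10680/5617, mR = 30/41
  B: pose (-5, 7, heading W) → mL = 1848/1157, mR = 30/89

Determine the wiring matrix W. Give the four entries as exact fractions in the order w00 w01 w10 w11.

1 1 0 1/2

obs A: pose=(-6,0,N) → sL=60/137, sR=60/41, mL=10680/5617, mR=30/41
obs B: pose=(-5,7,W) → sL=12/13, sR=60/89, mL=1848/1157, mR=30/89
sensor matrix S = [[60/137, 60/41], [12/13, 60/89]]; det S = -6860160/6498869
solve [mL_A; mL_B] = S·[w00; w01] and [mR_A; mR_B] = S·[w10; w11]:
  w00 = 1, w01 = 1, w10 = 0, w11 = 1/2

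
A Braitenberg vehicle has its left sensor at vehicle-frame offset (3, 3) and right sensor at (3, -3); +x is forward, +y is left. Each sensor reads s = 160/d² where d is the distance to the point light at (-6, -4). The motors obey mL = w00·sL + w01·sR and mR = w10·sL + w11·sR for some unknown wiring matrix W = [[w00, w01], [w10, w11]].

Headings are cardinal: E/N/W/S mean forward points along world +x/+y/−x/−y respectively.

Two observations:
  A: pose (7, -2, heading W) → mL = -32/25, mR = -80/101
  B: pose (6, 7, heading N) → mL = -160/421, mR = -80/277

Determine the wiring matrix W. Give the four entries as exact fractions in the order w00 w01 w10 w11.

obs A: pose=(7,-2,W) → sL=160/101, sR=32/25, mL=-32/25, mR=-80/101
obs B: pose=(6,7,N) → sL=160/277, sR=160/421, mL=-160/421, mR=-80/277
sensor matrix S = [[160/101, 32/25], [160/277, 160/421]]; det S = -8085504/58891585
solve [mL_A; mL_B] = S·[w00; w01] and [mR_A; mR_B] = S·[w10; w11]:
  w00 = 0, w01 = -1, w10 = -1/2, w11 = 0

0 -1 -1/2 0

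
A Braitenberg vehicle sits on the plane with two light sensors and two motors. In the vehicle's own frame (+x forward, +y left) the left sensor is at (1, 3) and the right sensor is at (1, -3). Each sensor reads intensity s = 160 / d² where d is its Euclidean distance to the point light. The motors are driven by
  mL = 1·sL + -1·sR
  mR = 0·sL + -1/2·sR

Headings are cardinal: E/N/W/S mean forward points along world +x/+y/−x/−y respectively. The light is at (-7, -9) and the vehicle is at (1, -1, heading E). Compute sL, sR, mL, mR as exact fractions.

80/101 80/53 -3840/5353 -40/53

left sensor world pos  = (2, 2); dL² = 202
right sensor world pos = (2, -4); dR² = 106
sL = 160/202 = 80/101
sR = 160/106 = 80/53
mL = 1·sL + -1·sR = -3840/5353
mR = 0·sL + -1/2·sR = -40/53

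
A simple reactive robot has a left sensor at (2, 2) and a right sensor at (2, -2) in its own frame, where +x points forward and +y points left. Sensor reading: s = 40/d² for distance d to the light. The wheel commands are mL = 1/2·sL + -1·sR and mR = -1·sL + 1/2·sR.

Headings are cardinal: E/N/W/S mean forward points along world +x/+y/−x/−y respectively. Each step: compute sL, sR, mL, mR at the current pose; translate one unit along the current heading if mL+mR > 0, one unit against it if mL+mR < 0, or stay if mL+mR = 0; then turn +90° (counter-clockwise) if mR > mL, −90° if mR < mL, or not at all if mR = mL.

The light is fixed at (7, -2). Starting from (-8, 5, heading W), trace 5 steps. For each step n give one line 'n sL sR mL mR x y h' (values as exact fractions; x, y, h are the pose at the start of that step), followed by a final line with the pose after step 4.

0 20/157 4/37 -258/5809 -426/5809 -8 5 W
1 40/337 8/45 -1796/15165 -452/15165 -7 5 N
2 5/34 1/8 -7/136 -23/272 -7 4 W
3 40/289 8/37 -1572/10693 -324/10693 -6 4 N
4 20/117 20/137 -970/16029 -1570/16029 -6 3 W
final -5 3 N

n=0: pose=(-8,5,W); sL=20/157, sR=4/37; mL=-258/5809, mR=-426/5809; mL+mR=-684/5809 → advance -1; mR−mL=-168/5809 → turn -1·90°
n=1: pose=(-7,5,N); sL=40/337, sR=8/45; mL=-1796/15165, mR=-452/15165; mL+mR=-2248/15165 → advance -1; mR−mL=448/5055 → turn +1·90°
n=2: pose=(-7,4,W); sL=5/34, sR=1/8; mL=-7/136, mR=-23/272; mL+mR=-37/272 → advance -1; mR−mL=-9/272 → turn -1·90°
n=3: pose=(-6,4,N); sL=40/289, sR=8/37; mL=-1572/10693, mR=-324/10693; mL+mR=-1896/10693 → advance -1; mR−mL=1248/10693 → turn +1·90°
n=4: pose=(-6,3,W); sL=20/117, sR=20/137; mL=-970/16029, mR=-1570/16029; mL+mR=-2540/16029 → advance -1; mR−mL=-200/5343 → turn -1·90°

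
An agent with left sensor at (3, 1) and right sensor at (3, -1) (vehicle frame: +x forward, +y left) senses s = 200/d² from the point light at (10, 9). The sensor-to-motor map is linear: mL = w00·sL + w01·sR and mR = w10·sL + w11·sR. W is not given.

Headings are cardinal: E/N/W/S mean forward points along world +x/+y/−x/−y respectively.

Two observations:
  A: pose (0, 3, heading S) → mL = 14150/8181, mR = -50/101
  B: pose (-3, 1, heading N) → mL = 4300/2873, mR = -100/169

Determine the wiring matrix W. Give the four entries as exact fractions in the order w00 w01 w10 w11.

1 1/2 0 -1/2

obs A: pose=(0,3,S) → sL=100/81, sR=100/101, mL=14150/8181, mR=-50/101
obs B: pose=(-3,1,N) → sL=200/221, sR=200/169, mL=4300/2873, mR=-100/169
sensor matrix S = [[100/81, 100/101], [200/221, 200/169]]; det S = 13280000/23504013
solve [mL_A; mL_B] = S·[w00; w01] and [mR_A; mR_B] = S·[w10; w11]:
  w00 = 1, w01 = 1/2, w10 = 0, w11 = -1/2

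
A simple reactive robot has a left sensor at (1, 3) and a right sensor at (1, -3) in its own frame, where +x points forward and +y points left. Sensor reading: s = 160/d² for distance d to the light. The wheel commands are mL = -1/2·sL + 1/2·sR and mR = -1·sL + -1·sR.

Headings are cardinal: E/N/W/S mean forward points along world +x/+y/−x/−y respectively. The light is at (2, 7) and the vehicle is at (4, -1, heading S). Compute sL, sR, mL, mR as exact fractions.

80/53 80/41 480/2173 -7520/2173

left sensor world pos  = (7, -2); dL² = 106
right sensor world pos = (1, -2); dR² = 82
sL = 160/106 = 80/53
sR = 160/82 = 80/41
mL = -1/2·sL + 1/2·sR = 480/2173
mR = -1·sL + -1·sR = -7520/2173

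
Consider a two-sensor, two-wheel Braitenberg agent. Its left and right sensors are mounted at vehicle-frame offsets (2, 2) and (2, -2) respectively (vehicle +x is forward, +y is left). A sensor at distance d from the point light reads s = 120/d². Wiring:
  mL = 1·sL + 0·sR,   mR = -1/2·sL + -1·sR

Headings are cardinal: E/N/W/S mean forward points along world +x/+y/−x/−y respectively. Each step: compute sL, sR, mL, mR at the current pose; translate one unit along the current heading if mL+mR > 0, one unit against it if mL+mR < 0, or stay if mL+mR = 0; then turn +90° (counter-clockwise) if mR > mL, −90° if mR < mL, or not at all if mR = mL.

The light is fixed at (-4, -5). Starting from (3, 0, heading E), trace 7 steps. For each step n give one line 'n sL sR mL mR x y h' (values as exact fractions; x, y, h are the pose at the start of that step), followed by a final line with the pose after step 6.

n=0: pose=(3,0,E); sL=12/13, sR=4/3; mL=12/13, mR=-70/39; mL+mR=-34/39 → advance -1; mR−mL=-106/39 → turn -1·90°
n=1: pose=(2,0,S); sL=120/73, sR=24/5; mL=120/73, mR=-2052/365; mL+mR=-1452/365 → advance -1; mR−mL=-2652/365 → turn -1·90°
n=2: pose=(2,1,W); sL=15/4, sR=3/2; mL=15/4, mR=-27/8; mL+mR=3/8 → advance +1; mR−mL=-57/8 → turn -1·90°
n=3: pose=(1,1,N); sL=120/73, sR=120/113; mL=120/73, mR=-15540/8249; mL+mR=-1980/8249 → advance -1; mR−mL=-29100/8249 → turn -1·90°
n=4: pose=(1,0,E); sL=60/49, sR=60/29; mL=60/49, mR=-3810/1421; mL+mR=-2070/1421 → advance -1; mR−mL=-5550/1421 → turn -1·90°
n=5: pose=(0,0,S); sL=8/3, sR=120/13; mL=8/3, mR=-412/39; mL+mR=-308/39 → advance -1; mR−mL=-172/13 → turn -1·90°
n=6: pose=(0,1,W); sL=6, sR=30/17; mL=6, mR=-81/17; mL+mR=21/17 → advance +1; mR−mL=-183/17 → turn -1·90°

0 12/13 4/3 12/13 -70/39 3 0 E
1 120/73 24/5 120/73 -2052/365 2 0 S
2 15/4 3/2 15/4 -27/8 2 1 W
3 120/73 120/113 120/73 -15540/8249 1 1 N
4 60/49 60/29 60/49 -3810/1421 1 0 E
5 8/3 120/13 8/3 -412/39 0 0 S
6 6 30/17 6 -81/17 0 1 W
final -1 1 N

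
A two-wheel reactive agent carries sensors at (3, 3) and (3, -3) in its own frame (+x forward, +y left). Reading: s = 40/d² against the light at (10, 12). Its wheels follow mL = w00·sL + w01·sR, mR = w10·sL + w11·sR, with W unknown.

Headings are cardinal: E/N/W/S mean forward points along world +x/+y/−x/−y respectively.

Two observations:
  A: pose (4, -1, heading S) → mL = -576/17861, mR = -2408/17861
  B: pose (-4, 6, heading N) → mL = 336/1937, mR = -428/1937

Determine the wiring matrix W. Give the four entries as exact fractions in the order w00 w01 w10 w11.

-1 1 -1/2 -1/2

obs A: pose=(4,-1,S) → sL=8/53, sR=40/337, mL=-576/17861, mR=-2408/17861
obs B: pose=(-4,6,N) → sL=20/149, sR=4/13, mL=336/1937, mR=-428/1937
sensor matrix S = [[8/53, 40/337], [20/149, 4/13]]; det S = 1055616/34596757
solve [mL_A; mL_B] = S·[w00; w01] and [mR_A; mR_B] = S·[w10; w11]:
  w00 = -1, w01 = 1, w10 = -1/2, w11 = -1/2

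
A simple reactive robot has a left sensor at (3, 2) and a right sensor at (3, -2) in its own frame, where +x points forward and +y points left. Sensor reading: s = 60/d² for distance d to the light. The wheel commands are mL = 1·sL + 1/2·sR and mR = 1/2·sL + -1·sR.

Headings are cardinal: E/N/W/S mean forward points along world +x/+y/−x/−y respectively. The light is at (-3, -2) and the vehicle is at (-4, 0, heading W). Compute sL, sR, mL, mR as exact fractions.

left sensor world pos  = (-7, -2); dL² = 16
right sensor world pos = (-7, 2); dR² = 32
sL = 60/16 = 15/4
sR = 60/32 = 15/8
mL = 1·sL + 1/2·sR = 75/16
mR = 1/2·sL + -1·sR = 0

15/4 15/8 75/16 0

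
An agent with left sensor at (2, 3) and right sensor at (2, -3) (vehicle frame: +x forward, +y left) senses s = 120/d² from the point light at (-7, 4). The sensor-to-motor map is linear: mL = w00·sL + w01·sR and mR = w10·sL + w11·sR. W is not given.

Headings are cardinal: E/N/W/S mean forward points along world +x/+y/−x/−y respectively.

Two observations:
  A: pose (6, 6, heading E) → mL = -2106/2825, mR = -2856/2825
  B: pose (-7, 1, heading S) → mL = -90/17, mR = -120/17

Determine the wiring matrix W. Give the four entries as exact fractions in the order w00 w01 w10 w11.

-1 -1/2 -1 -1

obs A: pose=(6,6,E) → sL=12/25, sR=60/113, mL=-2106/2825, mR=-2856/2825
obs B: pose=(-7,1,S) → sL=60/17, sR=60/17, mL=-90/17, mR=-120/17
sensor matrix S = [[12/25, 60/113], [60/17, 60/17]]; det S = -1728/9605
solve [mL_A; mL_B] = S·[w00; w01] and [mR_A; mR_B] = S·[w10; w11]:
  w00 = -1, w01 = -1/2, w10 = -1, w11 = -1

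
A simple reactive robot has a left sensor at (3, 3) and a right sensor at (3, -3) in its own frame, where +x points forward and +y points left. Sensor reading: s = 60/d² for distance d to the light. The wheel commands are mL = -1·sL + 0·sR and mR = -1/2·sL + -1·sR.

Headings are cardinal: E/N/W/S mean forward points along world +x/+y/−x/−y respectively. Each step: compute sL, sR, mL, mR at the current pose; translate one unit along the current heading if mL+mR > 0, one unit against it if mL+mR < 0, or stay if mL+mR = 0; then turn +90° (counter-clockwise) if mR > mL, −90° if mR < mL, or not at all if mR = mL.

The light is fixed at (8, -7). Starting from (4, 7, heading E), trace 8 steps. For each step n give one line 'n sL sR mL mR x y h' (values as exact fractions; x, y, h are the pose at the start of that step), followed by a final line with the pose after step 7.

0 6/29 30/61 -6/29 -1053/1769 4 7 E
1 12/25 12/37 -12/25 -522/925 3 7 S
2 15/52 15/97 -15/52 -3015/10088 3 8 W
3 60/373 12/65 -60/373 -6426/24245 4 8 N
4 6/29 30/61 -6/29 -1053/1769 4 7 E
5 12/25 12/37 -12/25 -522/925 3 7 S
6 15/52 15/97 -15/52 -3015/10088 3 8 W
7 60/373 12/65 -60/373 -6426/24245 4 8 N
final 4 7 E

n=0: pose=(4,7,E); sL=6/29, sR=30/61; mL=-6/29, mR=-1053/1769; mL+mR=-1419/1769 → advance -1; mR−mL=-687/1769 → turn -1·90°
n=1: pose=(3,7,S); sL=12/25, sR=12/37; mL=-12/25, mR=-522/925; mL+mR=-966/925 → advance -1; mR−mL=-78/925 → turn -1·90°
n=2: pose=(3,8,W); sL=15/52, sR=15/97; mL=-15/52, mR=-3015/10088; mL+mR=-5925/10088 → advance -1; mR−mL=-105/10088 → turn -1·90°
n=3: pose=(4,8,N); sL=60/373, sR=12/65; mL=-60/373, mR=-6426/24245; mL+mR=-10326/24245 → advance -1; mR−mL=-2526/24245 → turn -1·90°
n=4: pose=(4,7,E); sL=6/29, sR=30/61; mL=-6/29, mR=-1053/1769; mL+mR=-1419/1769 → advance -1; mR−mL=-687/1769 → turn -1·90°
n=5: pose=(3,7,S); sL=12/25, sR=12/37; mL=-12/25, mR=-522/925; mL+mR=-966/925 → advance -1; mR−mL=-78/925 → turn -1·90°
n=6: pose=(3,8,W); sL=15/52, sR=15/97; mL=-15/52, mR=-3015/10088; mL+mR=-5925/10088 → advance -1; mR−mL=-105/10088 → turn -1·90°
n=7: pose=(4,8,N); sL=60/373, sR=12/65; mL=-60/373, mR=-6426/24245; mL+mR=-10326/24245 → advance -1; mR−mL=-2526/24245 → turn -1·90°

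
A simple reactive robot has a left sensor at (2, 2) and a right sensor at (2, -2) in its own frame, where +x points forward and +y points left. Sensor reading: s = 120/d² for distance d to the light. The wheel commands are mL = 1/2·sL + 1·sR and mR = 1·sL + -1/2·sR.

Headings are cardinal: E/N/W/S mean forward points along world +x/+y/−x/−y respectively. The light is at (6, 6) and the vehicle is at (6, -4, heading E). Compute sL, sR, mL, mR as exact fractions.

left sensor world pos  = (8, -2); dL² = 68
right sensor world pos = (8, -6); dR² = 148
sL = 120/68 = 30/17
sR = 120/148 = 30/37
mL = 1/2·sL + 1·sR = 1065/629
mR = 1·sL + -1/2·sR = 855/629

30/17 30/37 1065/629 855/629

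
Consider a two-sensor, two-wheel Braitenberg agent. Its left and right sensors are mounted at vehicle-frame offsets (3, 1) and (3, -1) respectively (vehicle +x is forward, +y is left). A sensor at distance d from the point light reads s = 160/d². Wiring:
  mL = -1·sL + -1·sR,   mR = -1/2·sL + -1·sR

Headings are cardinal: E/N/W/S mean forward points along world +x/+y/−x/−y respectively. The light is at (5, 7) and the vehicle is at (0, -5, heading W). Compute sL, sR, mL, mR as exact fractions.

160/233 32/37 -13376/8621 -10416/8621

left sensor world pos  = (-3, -6); dL² = 233
right sensor world pos = (-3, -4); dR² = 185
sL = 160/233 = 160/233
sR = 160/185 = 32/37
mL = -1·sL + -1·sR = -13376/8621
mR = -1/2·sL + -1·sR = -10416/8621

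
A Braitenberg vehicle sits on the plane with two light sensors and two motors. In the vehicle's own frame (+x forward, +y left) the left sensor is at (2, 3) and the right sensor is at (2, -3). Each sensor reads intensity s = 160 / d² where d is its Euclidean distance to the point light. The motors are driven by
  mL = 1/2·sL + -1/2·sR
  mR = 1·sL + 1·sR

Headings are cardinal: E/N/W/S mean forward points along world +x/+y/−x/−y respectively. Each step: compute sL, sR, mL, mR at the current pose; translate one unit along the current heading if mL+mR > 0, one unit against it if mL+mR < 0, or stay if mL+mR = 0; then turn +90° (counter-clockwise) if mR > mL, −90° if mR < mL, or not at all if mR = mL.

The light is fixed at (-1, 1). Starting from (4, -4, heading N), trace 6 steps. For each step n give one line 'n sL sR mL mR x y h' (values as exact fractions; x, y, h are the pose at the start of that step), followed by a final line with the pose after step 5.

0 160/13 160/73 4800/949 13760/949 4 -4 N
1 80/29 16 -192/29 544/29 4 -3 W
2 32/17 160/37 -768/629 3904/629 3 -3 S
3 4 8/5 6/5 28/5 3 -4 E
4 160/13 160/73 4800/949 13760/949 4 -4 N
5 80/29 16 -192/29 544/29 4 -3 W
final 3 -3 S

n=0: pose=(4,-4,N); sL=160/13, sR=160/73; mL=4800/949, mR=13760/949; mL+mR=18560/949 → advance +1; mR−mL=8960/949 → turn +1·90°
n=1: pose=(4,-3,W); sL=80/29, sR=16; mL=-192/29, mR=544/29; mL+mR=352/29 → advance +1; mR−mL=736/29 → turn +1·90°
n=2: pose=(3,-3,S); sL=32/17, sR=160/37; mL=-768/629, mR=3904/629; mL+mR=3136/629 → advance +1; mR−mL=4672/629 → turn +1·90°
n=3: pose=(3,-4,E); sL=4, sR=8/5; mL=6/5, mR=28/5; mL+mR=34/5 → advance +1; mR−mL=22/5 → turn +1·90°
n=4: pose=(4,-4,N); sL=160/13, sR=160/73; mL=4800/949, mR=13760/949; mL+mR=18560/949 → advance +1; mR−mL=8960/949 → turn +1·90°
n=5: pose=(4,-3,W); sL=80/29, sR=16; mL=-192/29, mR=544/29; mL+mR=352/29 → advance +1; mR−mL=736/29 → turn +1·90°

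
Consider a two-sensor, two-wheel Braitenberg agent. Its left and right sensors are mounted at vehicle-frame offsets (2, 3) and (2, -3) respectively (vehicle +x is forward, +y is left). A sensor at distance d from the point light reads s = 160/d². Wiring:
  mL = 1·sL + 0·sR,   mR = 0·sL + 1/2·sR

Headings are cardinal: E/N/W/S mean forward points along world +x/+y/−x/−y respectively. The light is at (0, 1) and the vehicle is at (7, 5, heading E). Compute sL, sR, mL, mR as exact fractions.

16/13 80/41 16/13 40/41

left sensor world pos  = (9, 8); dL² = 130
right sensor world pos = (9, 2); dR² = 82
sL = 160/130 = 16/13
sR = 160/82 = 80/41
mL = 1·sL + 0·sR = 16/13
mR = 0·sL + 1/2·sR = 40/41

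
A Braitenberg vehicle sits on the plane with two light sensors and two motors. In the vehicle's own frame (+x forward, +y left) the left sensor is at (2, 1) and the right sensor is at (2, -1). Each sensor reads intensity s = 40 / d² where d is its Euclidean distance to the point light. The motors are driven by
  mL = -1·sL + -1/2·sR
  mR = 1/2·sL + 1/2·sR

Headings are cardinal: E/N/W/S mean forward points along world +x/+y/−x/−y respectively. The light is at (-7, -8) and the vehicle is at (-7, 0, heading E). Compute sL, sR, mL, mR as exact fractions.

8/17 40/53 -764/901 552/901

left sensor world pos  = (-5, 1); dL² = 85
right sensor world pos = (-5, -1); dR² = 53
sL = 40/85 = 8/17
sR = 40/53 = 40/53
mL = -1·sL + -1/2·sR = -764/901
mR = 1/2·sL + 1/2·sR = 552/901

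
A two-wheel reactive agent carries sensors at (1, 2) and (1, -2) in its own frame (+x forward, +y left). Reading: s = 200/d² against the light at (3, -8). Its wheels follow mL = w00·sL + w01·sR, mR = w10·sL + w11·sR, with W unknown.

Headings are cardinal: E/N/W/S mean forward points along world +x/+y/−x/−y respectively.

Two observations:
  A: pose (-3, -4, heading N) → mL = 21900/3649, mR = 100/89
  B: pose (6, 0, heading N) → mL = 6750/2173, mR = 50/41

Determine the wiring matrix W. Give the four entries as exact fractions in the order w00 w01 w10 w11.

1/2 1 1/2 0

obs A: pose=(-3,-4,N) → sL=200/89, sR=200/41, mL=21900/3649, mR=100/89
obs B: pose=(6,0,N) → sL=100/41, sR=100/53, mL=6750/2173, mR=50/41
sensor matrix S = [[200/89, 200/41], [100/41, 100/53]]; det S = -60720000/7929277
solve [mL_A; mL_B] = S·[w00; w01] and [mR_A; mR_B] = S·[w10; w11]:
  w00 = 1/2, w01 = 1, w10 = 1/2, w11 = 0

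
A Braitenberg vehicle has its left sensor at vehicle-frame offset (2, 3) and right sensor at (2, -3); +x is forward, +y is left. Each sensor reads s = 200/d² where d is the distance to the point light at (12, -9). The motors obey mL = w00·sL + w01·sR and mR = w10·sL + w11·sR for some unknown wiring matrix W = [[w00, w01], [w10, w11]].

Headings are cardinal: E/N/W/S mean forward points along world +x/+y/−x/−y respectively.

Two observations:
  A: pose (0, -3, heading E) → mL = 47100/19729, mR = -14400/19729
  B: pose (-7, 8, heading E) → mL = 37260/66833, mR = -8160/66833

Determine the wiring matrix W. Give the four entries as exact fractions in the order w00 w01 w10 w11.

obs A: pose=(0,-3,E) → sL=200/181, sR=200/109, mL=47100/19729, mR=-14400/19729
obs B: pose=(-7,8,E) → sL=200/689, sR=40/97, mL=37260/66833, mR=-8160/66833
sensor matrix S = [[200/181, 200/109], [200/689, 40/97]]; det S = -101472000/1318548257
solve [mL_A; mL_B] = S·[w00; w01] and [mR_A; mR_B] = S·[w10; w11]:
  w00 = 1/2, w01 = 1, w10 = 1, w11 = -1

1/2 1 1 -1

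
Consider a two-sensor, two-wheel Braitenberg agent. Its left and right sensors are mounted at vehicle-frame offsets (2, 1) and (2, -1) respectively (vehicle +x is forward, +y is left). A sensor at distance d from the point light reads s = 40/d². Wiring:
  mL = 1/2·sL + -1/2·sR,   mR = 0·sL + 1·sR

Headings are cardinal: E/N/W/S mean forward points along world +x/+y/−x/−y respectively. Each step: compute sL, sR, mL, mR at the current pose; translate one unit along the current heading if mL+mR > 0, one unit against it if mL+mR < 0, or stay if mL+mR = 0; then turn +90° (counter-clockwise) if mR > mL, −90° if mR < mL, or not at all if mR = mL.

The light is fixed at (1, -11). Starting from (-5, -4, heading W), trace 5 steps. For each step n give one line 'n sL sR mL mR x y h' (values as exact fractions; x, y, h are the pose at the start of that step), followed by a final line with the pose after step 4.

n=0: pose=(-5,-4,W); sL=2/5, sR=5/16; mL=7/160, mR=5/16; mL+mR=57/160 → advance +1; mR−mL=43/160 → turn +1·90°
n=1: pose=(-6,-4,S); sL=40/61, sR=40/89; mL=560/5429, mR=40/89; mL+mR=3000/5429 → advance +1; mR−mL=1880/5429 → turn +1·90°
n=2: pose=(-6,-5,E); sL=20/37, sR=4/5; mL=-24/185, mR=4/5; mL+mR=124/185 → advance +1; mR−mL=172/185 → turn +1·90°
n=3: pose=(-5,-5,N); sL=40/113, sR=40/89; mL=-480/10057, mR=40/89; mL+mR=4040/10057 → advance +1; mR−mL=5000/10057 → turn +1·90°
n=4: pose=(-5,-4,W); sL=2/5, sR=5/16; mL=7/160, mR=5/16; mL+mR=57/160 → advance +1; mR−mL=43/160 → turn +1·90°

0 2/5 5/16 7/160 5/16 -5 -4 W
1 40/61 40/89 560/5429 40/89 -6 -4 S
2 20/37 4/5 -24/185 4/5 -6 -5 E
3 40/113 40/89 -480/10057 40/89 -5 -5 N
4 2/5 5/16 7/160 5/16 -5 -4 W
final -6 -4 S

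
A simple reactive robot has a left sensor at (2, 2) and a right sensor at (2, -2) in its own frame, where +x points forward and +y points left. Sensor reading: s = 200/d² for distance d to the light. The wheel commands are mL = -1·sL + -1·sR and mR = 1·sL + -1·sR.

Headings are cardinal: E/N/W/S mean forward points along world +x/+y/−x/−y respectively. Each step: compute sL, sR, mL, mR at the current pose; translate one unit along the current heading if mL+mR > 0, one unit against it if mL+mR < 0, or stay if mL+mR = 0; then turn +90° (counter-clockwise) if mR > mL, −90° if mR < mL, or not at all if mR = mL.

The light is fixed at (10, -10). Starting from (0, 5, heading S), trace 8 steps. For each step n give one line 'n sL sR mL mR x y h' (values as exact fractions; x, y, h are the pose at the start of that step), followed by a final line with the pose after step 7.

n=0: pose=(0,5,S); sL=200/233, sR=200/313; mL=-109200/72929, mR=16000/72929; mL+mR=-400/313 → advance -1; mR−mL=400/233 → turn +1·90°
n=1: pose=(0,6,E); sL=50/97, sR=10/13; mL=-1620/1261, mR=-320/1261; mL+mR=-20/13 → advance -1; mR−mL=100/97 → turn +1·90°
n=2: pose=(-1,6,N); sL=200/493, sR=40/81; mL=-35920/39933, mR=-3520/39933; mL+mR=-80/81 → advance -1; mR−mL=400/493 → turn +1·90°
n=3: pose=(-1,5,W); sL=100/169, sR=100/229; mL=-39800/38701, mR=6000/38701; mL+mR=-200/229 → advance -1; mR−mL=200/169 → turn +1·90°
n=4: pose=(0,5,S); sL=200/233, sR=200/313; mL=-109200/72929, mR=16000/72929; mL+mR=-400/313 → advance -1; mR−mL=400/233 → turn +1·90°
n=5: pose=(0,6,E); sL=50/97, sR=10/13; mL=-1620/1261, mR=-320/1261; mL+mR=-20/13 → advance -1; mR−mL=100/97 → turn +1·90°
n=6: pose=(-1,6,N); sL=200/493, sR=40/81; mL=-35920/39933, mR=-3520/39933; mL+mR=-80/81 → advance -1; mR−mL=400/493 → turn +1·90°
n=7: pose=(-1,5,W); sL=100/169, sR=100/229; mL=-39800/38701, mR=6000/38701; mL+mR=-200/229 → advance -1; mR−mL=200/169 → turn +1·90°

0 200/233 200/313 -109200/72929 16000/72929 0 5 S
1 50/97 10/13 -1620/1261 -320/1261 0 6 E
2 200/493 40/81 -35920/39933 -3520/39933 -1 6 N
3 100/169 100/229 -39800/38701 6000/38701 -1 5 W
4 200/233 200/313 -109200/72929 16000/72929 0 5 S
5 50/97 10/13 -1620/1261 -320/1261 0 6 E
6 200/493 40/81 -35920/39933 -3520/39933 -1 6 N
7 100/169 100/229 -39800/38701 6000/38701 -1 5 W
final 0 5 S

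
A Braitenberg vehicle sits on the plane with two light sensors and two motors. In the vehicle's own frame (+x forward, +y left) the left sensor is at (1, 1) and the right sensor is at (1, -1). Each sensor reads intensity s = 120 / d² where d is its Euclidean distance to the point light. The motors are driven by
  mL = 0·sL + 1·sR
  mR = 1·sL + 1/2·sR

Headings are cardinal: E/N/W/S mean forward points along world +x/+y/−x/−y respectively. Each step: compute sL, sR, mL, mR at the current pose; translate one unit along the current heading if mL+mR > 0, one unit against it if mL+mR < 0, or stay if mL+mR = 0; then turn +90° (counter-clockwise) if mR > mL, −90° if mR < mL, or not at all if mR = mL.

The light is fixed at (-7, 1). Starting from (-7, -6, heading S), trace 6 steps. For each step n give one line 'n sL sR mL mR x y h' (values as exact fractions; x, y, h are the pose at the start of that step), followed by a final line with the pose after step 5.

n=0: pose=(-7,-6,S); sL=24/13, sR=24/13; mL=24/13, mR=36/13; mL+mR=60/13 → advance +1; mR−mL=12/13 → turn +1·90°
n=1: pose=(-7,-7,E); sL=12/5, sR=60/41; mL=60/41, mR=642/205; mL+mR=942/205 → advance +1; mR−mL=342/205 → turn +1·90°
n=2: pose=(-6,-7,N); sL=120/49, sR=120/53; mL=120/53, mR=9300/2597; mL+mR=15180/2597 → advance +1; mR−mL=3420/2597 → turn +1·90°
n=3: pose=(-6,-6,W); sL=15/8, sR=10/3; mL=10/3, mR=85/24; mL+mR=55/8 → advance +1; mR−mL=5/24 → turn +1·90°
n=4: pose=(-7,-6,S); sL=24/13, sR=24/13; mL=24/13, mR=36/13; mL+mR=60/13 → advance +1; mR−mL=12/13 → turn +1·90°
n=5: pose=(-7,-7,E); sL=12/5, sR=60/41; mL=60/41, mR=642/205; mL+mR=942/205 → advance +1; mR−mL=342/205 → turn +1·90°

0 24/13 24/13 24/13 36/13 -7 -6 S
1 12/5 60/41 60/41 642/205 -7 -7 E
2 120/49 120/53 120/53 9300/2597 -6 -7 N
3 15/8 10/3 10/3 85/24 -6 -6 W
4 24/13 24/13 24/13 36/13 -7 -6 S
5 12/5 60/41 60/41 642/205 -7 -7 E
final -6 -7 N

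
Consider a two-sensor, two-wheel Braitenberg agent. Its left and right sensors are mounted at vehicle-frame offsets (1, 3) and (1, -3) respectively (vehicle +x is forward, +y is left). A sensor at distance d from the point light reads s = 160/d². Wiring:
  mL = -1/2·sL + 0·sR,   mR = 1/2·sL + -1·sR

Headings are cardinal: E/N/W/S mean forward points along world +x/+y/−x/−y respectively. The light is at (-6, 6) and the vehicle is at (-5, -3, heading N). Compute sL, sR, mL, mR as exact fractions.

left sensor world pos  = (-8, -2); dL² = 68
right sensor world pos = (-2, -2); dR² = 80
sL = 160/68 = 40/17
sR = 160/80 = 2
mL = -1/2·sL + 0·sR = -20/17
mR = 1/2·sL + -1·sR = -14/17

40/17 2 -20/17 -14/17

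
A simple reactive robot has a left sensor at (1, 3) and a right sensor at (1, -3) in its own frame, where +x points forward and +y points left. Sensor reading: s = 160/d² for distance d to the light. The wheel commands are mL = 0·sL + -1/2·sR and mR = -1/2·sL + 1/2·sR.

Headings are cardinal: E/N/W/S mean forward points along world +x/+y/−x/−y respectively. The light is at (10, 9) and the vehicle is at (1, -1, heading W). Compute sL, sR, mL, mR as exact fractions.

160/269 160/149 -80/149 9600/40081

left sensor world pos  = (0, -4); dL² = 269
right sensor world pos = (0, 2); dR² = 149
sL = 160/269 = 160/269
sR = 160/149 = 160/149
mL = 0·sL + -1/2·sR = -80/149
mR = -1/2·sL + 1/2·sR = 9600/40081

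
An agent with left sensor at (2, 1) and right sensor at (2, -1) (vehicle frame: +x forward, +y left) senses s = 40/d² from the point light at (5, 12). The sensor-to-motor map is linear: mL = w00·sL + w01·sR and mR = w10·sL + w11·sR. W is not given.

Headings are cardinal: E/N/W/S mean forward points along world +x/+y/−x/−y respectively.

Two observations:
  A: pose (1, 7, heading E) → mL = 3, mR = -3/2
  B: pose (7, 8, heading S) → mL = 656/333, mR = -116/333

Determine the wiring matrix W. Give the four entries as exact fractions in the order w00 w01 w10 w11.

obs A: pose=(1,7,E) → sL=2, sR=1, mL=3, mR=-3/2
obs B: pose=(7,8,S) → sL=8/9, sR=40/37, mL=656/333, mR=-116/333
sensor matrix S = [[2, 1], [8/9, 40/37]]; det S = 424/333
solve [mL_A; mL_B] = S·[w00; w01] and [mR_A; mR_B] = S·[w10; w11]:
  w00 = 1, w01 = 1, w10 = -1, w11 = 1/2

1 1 -1 1/2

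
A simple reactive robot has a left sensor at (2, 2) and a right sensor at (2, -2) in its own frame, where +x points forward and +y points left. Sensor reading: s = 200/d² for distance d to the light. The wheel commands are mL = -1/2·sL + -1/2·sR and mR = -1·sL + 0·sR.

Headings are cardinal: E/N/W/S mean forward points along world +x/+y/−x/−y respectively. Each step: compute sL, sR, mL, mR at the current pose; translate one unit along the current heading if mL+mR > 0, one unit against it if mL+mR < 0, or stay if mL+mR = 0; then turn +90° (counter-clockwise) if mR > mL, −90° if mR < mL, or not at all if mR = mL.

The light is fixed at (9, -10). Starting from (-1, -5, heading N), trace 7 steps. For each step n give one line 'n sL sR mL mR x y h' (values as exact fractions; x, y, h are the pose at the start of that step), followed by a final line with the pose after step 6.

n=0: pose=(-1,-5,N); sL=200/193, sR=200/113; mL=-30600/21809, mR=-200/193; mL+mR=-53200/21809 → advance -1; mR−mL=8000/21809 → turn +1·90°
n=1: pose=(-1,-6,W); sL=50/37, sR=10/9; mL=-410/333, mR=-50/37; mL+mR=-860/333 → advance -1; mR−mL=-40/333 → turn -1·90°
n=2: pose=(0,-6,N); sL=200/157, sR=40/17; mL=-4840/2669, mR=-200/157; mL+mR=-8240/2669 → advance -1; mR−mL=1440/2669 → turn +1·90°
n=3: pose=(0,-7,W); sL=100/61, sR=100/73; mL=-6700/4453, mR=-100/61; mL+mR=-14000/4453 → advance -1; mR−mL=-600/4453 → turn -1·90°
n=4: pose=(1,-7,N); sL=8/5, sR=200/61; mL=-744/305, mR=-8/5; mL+mR=-1232/305 → advance -1; mR−mL=256/305 → turn +1·90°
n=5: pose=(1,-8,W); sL=2, sR=50/29; mL=-54/29, mR=-2; mL+mR=-112/29 → advance -1; mR−mL=-4/29 → turn -1·90°
n=6: pose=(2,-8,N); sL=200/97, sR=200/41; mL=-13800/3977, mR=-200/97; mL+mR=-22000/3977 → advance -1; mR−mL=5600/3977 → turn +1·90°

0 200/193 200/113 -30600/21809 -200/193 -1 -5 N
1 50/37 10/9 -410/333 -50/37 -1 -6 W
2 200/157 40/17 -4840/2669 -200/157 0 -6 N
3 100/61 100/73 -6700/4453 -100/61 0 -7 W
4 8/5 200/61 -744/305 -8/5 1 -7 N
5 2 50/29 -54/29 -2 1 -8 W
6 200/97 200/41 -13800/3977 -200/97 2 -8 N
final 2 -9 W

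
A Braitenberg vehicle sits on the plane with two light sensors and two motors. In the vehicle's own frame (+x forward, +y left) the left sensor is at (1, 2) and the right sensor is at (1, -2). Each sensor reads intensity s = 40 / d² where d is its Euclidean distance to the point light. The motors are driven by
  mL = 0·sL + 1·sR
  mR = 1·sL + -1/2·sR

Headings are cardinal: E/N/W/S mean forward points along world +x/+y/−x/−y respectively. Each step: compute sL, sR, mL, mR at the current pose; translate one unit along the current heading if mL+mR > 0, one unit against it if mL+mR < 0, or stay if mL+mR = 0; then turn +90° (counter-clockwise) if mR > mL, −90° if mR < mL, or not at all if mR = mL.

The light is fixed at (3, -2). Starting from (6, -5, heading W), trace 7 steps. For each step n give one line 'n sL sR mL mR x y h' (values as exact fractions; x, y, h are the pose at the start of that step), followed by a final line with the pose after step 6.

0 40/29 8 8 -76/29 6 -5 W
1 10 2 2 9 5 -5 N
2 40/17 40 40 -300/17 5 -4 W
3 20 4 4 18 4 -4 N
4 40/9 40 40 -140/9 4 -3 W
5 10 10 10 5 3 -3 N
6 8 8 8 4 3 -2 E
final 4 -2 S

n=0: pose=(6,-5,W); sL=40/29, sR=8; mL=8, mR=-76/29; mL+mR=156/29 → advance +1; mR−mL=-308/29 → turn -1·90°
n=1: pose=(5,-5,N); sL=10, sR=2; mL=2, mR=9; mL+mR=11 → advance +1; mR−mL=7 → turn +1·90°
n=2: pose=(5,-4,W); sL=40/17, sR=40; mL=40, mR=-300/17; mL+mR=380/17 → advance +1; mR−mL=-980/17 → turn -1·90°
n=3: pose=(4,-4,N); sL=20, sR=4; mL=4, mR=18; mL+mR=22 → advance +1; mR−mL=14 → turn +1·90°
n=4: pose=(4,-3,W); sL=40/9, sR=40; mL=40, mR=-140/9; mL+mR=220/9 → advance +1; mR−mL=-500/9 → turn -1·90°
n=5: pose=(3,-3,N); sL=10, sR=10; mL=10, mR=5; mL+mR=15 → advance +1; mR−mL=-5 → turn -1·90°
n=6: pose=(3,-2,E); sL=8, sR=8; mL=8, mR=4; mL+mR=12 → advance +1; mR−mL=-4 → turn -1·90°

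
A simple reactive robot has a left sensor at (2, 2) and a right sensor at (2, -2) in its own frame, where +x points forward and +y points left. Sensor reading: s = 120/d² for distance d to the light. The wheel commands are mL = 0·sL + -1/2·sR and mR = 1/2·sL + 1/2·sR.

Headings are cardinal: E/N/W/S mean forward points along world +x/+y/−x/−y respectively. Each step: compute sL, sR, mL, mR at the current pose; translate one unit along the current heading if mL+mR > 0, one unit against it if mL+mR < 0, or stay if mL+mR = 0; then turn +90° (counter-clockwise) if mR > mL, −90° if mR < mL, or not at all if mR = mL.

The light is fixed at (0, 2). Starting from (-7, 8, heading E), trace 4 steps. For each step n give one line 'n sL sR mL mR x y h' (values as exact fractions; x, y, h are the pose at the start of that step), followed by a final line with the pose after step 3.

n=0: pose=(-7,8,E); sL=120/89, sR=120/41; mL=-60/41, mR=7800/3649; mL+mR=60/89 → advance +1; mR−mL=13140/3649 → turn +1·90°
n=1: pose=(-6,8,N); sL=15/16, sR=3/2; mL=-3/4, mR=39/32; mL+mR=15/32 → advance +1; mR−mL=63/32 → turn +1·90°
n=2: pose=(-6,9,W); sL=120/89, sR=24/29; mL=-12/29, mR=2808/2581; mL+mR=60/89 → advance +1; mR−mL=3876/2581 → turn +1·90°
n=3: pose=(-7,9,S); sL=12/5, sR=60/53; mL=-30/53, mR=468/265; mL+mR=6/5 → advance +1; mR−mL=618/265 → turn +1·90°

0 120/89 120/41 -60/41 7800/3649 -7 8 E
1 15/16 3/2 -3/4 39/32 -6 8 N
2 120/89 24/29 -12/29 2808/2581 -6 9 W
3 12/5 60/53 -30/53 468/265 -7 9 S
final -7 8 E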